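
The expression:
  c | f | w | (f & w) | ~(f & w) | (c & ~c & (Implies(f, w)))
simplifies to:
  True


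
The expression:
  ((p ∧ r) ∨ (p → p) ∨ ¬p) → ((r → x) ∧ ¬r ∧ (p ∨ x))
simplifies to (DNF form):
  (p ∧ ¬r) ∨ (x ∧ ¬r)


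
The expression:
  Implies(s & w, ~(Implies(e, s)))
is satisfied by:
  {s: False, w: False}
  {w: True, s: False}
  {s: True, w: False}


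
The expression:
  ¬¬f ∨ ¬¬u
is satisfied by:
  {u: True, f: True}
  {u: True, f: False}
  {f: True, u: False}


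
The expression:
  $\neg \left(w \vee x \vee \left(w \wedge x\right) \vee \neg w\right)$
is never true.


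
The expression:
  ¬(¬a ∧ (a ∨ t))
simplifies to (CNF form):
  a ∨ ¬t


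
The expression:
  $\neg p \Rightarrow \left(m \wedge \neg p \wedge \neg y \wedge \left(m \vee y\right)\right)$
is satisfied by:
  {p: True, m: True, y: False}
  {p: True, m: False, y: False}
  {y: True, p: True, m: True}
  {y: True, p: True, m: False}
  {m: True, y: False, p: False}


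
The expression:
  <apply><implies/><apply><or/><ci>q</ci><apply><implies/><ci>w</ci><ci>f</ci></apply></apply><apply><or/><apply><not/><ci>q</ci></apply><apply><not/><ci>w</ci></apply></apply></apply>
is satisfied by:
  {w: False, q: False}
  {q: True, w: False}
  {w: True, q: False}


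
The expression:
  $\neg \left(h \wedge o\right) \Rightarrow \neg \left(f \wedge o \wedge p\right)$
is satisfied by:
  {h: True, p: False, o: False, f: False}
  {f: False, p: False, h: False, o: False}
  {f: True, h: True, p: False, o: False}
  {f: True, p: False, h: False, o: False}
  {o: True, h: True, f: False, p: False}
  {o: True, f: False, p: False, h: False}
  {o: True, f: True, h: True, p: False}
  {o: True, f: True, p: False, h: False}
  {h: True, p: True, o: False, f: False}
  {p: True, o: False, h: False, f: False}
  {f: True, p: True, h: True, o: False}
  {f: True, p: True, o: False, h: False}
  {h: True, p: True, o: True, f: False}
  {p: True, o: True, f: False, h: False}
  {f: True, p: True, o: True, h: True}


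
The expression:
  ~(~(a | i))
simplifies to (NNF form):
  a | i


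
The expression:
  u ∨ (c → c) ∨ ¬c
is always true.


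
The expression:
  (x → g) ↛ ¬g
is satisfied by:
  {g: True}


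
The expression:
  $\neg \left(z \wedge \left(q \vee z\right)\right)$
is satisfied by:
  {z: False}


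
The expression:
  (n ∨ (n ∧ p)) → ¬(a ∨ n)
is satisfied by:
  {n: False}


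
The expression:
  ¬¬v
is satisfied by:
  {v: True}


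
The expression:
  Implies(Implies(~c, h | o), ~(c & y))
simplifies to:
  ~c | ~y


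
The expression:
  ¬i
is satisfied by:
  {i: False}


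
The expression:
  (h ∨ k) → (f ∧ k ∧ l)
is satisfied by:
  {f: True, l: True, k: False, h: False}
  {f: True, l: False, k: False, h: False}
  {l: True, h: False, f: False, k: False}
  {h: False, l: False, f: False, k: False}
  {k: True, f: True, l: True, h: False}
  {k: True, h: True, f: True, l: True}


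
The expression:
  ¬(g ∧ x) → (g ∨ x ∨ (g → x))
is always true.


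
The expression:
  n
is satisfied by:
  {n: True}


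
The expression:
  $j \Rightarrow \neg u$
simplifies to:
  $\neg j \vee \neg u$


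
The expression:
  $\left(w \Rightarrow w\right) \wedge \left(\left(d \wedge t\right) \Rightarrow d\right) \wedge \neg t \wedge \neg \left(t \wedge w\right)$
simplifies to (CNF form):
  $\neg t$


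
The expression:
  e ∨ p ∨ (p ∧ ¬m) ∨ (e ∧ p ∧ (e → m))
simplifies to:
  e ∨ p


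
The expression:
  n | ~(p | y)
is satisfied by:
  {n: True, y: False, p: False}
  {n: True, p: True, y: False}
  {n: True, y: True, p: False}
  {n: True, p: True, y: True}
  {p: False, y: False, n: False}


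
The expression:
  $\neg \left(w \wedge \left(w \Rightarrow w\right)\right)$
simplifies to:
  $\neg w$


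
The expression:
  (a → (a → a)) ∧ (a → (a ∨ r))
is always true.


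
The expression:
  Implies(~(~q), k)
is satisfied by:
  {k: True, q: False}
  {q: False, k: False}
  {q: True, k: True}


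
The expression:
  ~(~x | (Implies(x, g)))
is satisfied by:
  {x: True, g: False}


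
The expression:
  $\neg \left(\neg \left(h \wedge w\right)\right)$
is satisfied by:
  {h: True, w: True}


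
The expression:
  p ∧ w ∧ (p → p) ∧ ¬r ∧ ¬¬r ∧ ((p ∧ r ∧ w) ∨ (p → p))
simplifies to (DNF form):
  False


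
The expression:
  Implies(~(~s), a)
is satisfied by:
  {a: True, s: False}
  {s: False, a: False}
  {s: True, a: True}


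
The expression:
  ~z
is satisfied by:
  {z: False}


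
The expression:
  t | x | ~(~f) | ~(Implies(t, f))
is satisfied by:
  {x: True, t: True, f: True}
  {x: True, t: True, f: False}
  {x: True, f: True, t: False}
  {x: True, f: False, t: False}
  {t: True, f: True, x: False}
  {t: True, f: False, x: False}
  {f: True, t: False, x: False}


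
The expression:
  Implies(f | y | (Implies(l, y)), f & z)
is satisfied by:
  {l: True, f: True, z: True, y: False}
  {f: True, z: True, y: False, l: False}
  {l: True, f: True, y: True, z: True}
  {f: True, y: True, z: True, l: False}
  {l: True, z: True, y: False, f: False}
  {l: True, z: False, y: False, f: False}


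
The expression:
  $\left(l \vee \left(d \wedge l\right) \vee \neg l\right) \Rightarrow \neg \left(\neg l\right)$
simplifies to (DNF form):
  $l$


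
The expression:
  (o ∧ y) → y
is always true.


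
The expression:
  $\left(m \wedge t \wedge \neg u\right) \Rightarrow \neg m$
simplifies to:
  $u \vee \neg m \vee \neg t$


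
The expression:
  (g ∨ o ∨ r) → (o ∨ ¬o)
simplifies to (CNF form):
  True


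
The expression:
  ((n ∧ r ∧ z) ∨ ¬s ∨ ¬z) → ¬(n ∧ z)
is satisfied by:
  {s: True, r: False, z: False, n: False}
  {n: False, r: False, s: False, z: False}
  {s: True, r: True, n: False, z: False}
  {r: True, n: False, s: False, z: False}
  {n: True, s: True, r: False, z: False}
  {n: True, r: False, s: False, z: False}
  {n: True, s: True, r: True, z: False}
  {n: True, r: True, s: False, z: False}
  {z: True, s: True, n: False, r: False}
  {z: True, n: False, r: False, s: False}
  {z: True, s: True, r: True, n: False}
  {z: True, r: True, n: False, s: False}
  {z: True, s: True, n: True, r: False}


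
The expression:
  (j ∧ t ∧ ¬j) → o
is always true.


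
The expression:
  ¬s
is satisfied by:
  {s: False}


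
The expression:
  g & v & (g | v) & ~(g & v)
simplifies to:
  False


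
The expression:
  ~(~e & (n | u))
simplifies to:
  e | (~n & ~u)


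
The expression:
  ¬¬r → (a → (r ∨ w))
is always true.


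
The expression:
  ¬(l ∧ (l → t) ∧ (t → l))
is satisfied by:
  {l: False, t: False}
  {t: True, l: False}
  {l: True, t: False}


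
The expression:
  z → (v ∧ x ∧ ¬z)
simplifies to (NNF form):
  ¬z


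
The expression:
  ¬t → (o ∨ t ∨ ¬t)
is always true.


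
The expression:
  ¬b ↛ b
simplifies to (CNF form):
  True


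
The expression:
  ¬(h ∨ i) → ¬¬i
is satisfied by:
  {i: True, h: True}
  {i: True, h: False}
  {h: True, i: False}


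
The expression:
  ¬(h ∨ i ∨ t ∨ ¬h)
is never true.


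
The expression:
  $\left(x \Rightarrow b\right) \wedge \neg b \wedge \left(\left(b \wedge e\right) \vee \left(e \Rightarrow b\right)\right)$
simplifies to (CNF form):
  $\neg b \wedge \neg e \wedge \neg x$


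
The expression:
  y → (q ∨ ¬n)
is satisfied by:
  {q: True, y: False, n: False}
  {y: False, n: False, q: False}
  {n: True, q: True, y: False}
  {n: True, y: False, q: False}
  {q: True, y: True, n: False}
  {y: True, q: False, n: False}
  {n: True, y: True, q: True}


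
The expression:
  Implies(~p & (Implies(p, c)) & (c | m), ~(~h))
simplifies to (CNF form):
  (h | p | ~c) & (h | p | ~m)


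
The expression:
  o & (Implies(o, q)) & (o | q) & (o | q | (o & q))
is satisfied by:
  {o: True, q: True}


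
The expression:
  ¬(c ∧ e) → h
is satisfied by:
  {e: True, h: True, c: True}
  {e: True, h: True, c: False}
  {h: True, c: True, e: False}
  {h: True, c: False, e: False}
  {e: True, c: True, h: False}


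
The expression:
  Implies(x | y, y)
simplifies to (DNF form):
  y | ~x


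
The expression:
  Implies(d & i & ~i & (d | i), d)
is always true.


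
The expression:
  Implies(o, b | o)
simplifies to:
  True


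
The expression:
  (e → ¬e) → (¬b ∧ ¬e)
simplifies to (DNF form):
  e ∨ ¬b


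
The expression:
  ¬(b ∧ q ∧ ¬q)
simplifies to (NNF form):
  True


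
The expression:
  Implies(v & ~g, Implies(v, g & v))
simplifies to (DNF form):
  g | ~v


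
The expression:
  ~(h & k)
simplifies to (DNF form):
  ~h | ~k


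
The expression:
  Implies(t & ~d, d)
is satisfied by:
  {d: True, t: False}
  {t: False, d: False}
  {t: True, d: True}


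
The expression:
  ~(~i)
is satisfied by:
  {i: True}


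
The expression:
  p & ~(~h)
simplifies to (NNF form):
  h & p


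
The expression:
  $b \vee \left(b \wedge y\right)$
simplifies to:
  $b$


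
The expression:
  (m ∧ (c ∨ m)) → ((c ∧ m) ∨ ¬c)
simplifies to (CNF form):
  True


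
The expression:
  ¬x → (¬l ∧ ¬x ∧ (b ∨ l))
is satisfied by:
  {x: True, b: True, l: False}
  {x: True, b: False, l: False}
  {x: True, l: True, b: True}
  {x: True, l: True, b: False}
  {b: True, l: False, x: False}


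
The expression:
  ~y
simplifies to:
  ~y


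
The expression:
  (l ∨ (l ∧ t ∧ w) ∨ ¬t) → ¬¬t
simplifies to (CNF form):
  t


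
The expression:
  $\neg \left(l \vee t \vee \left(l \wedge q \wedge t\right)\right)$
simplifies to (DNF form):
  $\neg l \wedge \neg t$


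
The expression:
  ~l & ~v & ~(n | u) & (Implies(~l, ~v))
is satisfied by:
  {n: False, u: False, v: False, l: False}


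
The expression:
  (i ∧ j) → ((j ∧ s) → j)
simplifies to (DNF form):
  True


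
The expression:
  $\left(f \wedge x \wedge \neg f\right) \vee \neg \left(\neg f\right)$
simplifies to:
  $f$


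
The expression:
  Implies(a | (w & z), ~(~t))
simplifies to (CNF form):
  (t | ~a) & (t | ~a | ~w) & (t | ~a | ~z) & (t | ~w | ~z)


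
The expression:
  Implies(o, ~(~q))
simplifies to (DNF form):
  q | ~o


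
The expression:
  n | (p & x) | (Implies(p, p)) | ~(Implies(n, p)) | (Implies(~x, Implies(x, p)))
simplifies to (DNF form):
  True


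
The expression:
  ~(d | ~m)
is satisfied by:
  {m: True, d: False}


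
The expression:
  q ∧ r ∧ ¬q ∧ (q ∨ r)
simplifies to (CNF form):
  False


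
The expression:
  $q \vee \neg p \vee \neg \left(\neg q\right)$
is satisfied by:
  {q: True, p: False}
  {p: False, q: False}
  {p: True, q: True}


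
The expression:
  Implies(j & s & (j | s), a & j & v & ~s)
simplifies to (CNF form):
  ~j | ~s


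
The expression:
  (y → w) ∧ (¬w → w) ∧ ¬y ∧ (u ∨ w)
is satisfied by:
  {w: True, y: False}


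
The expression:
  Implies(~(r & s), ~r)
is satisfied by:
  {s: True, r: False}
  {r: False, s: False}
  {r: True, s: True}


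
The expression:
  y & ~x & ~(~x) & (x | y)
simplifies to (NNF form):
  False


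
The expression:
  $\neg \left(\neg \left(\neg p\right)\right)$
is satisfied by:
  {p: False}


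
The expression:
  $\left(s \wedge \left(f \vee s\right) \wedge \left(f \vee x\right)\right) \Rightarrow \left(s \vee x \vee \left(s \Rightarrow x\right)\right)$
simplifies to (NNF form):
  $\text{True}$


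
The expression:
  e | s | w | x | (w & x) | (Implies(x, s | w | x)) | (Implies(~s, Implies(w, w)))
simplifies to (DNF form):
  True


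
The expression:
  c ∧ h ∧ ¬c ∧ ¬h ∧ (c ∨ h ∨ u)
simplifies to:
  False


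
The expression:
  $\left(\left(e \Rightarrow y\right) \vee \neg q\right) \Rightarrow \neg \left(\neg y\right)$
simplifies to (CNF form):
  $\left(e \vee y\right) \wedge \left(q \vee y\right)$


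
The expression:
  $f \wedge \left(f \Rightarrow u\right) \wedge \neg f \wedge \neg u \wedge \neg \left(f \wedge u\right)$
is never true.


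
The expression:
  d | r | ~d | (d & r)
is always true.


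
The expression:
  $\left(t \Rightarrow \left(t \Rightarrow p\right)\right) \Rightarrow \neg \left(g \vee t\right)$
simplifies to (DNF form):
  $\left(t \wedge \neg p\right) \vee \left(\neg g \wedge \neg t\right)$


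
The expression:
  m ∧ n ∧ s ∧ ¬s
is never true.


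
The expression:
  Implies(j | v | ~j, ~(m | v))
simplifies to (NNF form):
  ~m & ~v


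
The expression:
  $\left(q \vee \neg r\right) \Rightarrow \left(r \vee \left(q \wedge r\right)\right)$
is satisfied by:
  {r: True}


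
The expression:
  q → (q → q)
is always true.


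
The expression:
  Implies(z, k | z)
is always true.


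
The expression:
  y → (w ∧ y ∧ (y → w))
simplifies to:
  w ∨ ¬y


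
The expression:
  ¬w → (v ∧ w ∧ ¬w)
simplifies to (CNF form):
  w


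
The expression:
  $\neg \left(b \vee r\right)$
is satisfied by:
  {r: False, b: False}


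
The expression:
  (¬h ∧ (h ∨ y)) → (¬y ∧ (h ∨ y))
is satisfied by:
  {h: True, y: False}
  {y: False, h: False}
  {y: True, h: True}


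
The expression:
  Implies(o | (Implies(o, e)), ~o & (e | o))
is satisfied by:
  {e: True, o: False}


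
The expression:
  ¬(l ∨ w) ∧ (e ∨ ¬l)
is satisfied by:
  {w: False, l: False}


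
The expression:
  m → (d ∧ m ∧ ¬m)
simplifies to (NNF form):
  ¬m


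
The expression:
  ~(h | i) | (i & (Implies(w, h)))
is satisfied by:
  {i: False, h: False, w: False}
  {w: True, i: False, h: False}
  {i: True, w: False, h: False}
  {h: True, i: True, w: False}
  {h: True, w: True, i: True}


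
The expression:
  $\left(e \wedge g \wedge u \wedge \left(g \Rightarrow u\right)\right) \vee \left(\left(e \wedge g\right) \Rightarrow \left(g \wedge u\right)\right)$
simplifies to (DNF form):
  $u \vee \neg e \vee \neg g$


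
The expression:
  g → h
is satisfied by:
  {h: True, g: False}
  {g: False, h: False}
  {g: True, h: True}


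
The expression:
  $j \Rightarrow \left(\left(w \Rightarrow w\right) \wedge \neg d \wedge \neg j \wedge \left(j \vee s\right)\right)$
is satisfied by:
  {j: False}


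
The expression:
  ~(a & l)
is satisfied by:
  {l: False, a: False}
  {a: True, l: False}
  {l: True, a: False}


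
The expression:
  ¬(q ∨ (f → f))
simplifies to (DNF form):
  False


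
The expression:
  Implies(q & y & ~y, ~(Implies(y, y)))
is always true.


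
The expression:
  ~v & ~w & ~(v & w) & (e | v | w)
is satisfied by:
  {e: True, v: False, w: False}


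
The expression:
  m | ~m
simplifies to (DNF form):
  True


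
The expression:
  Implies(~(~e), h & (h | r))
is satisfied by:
  {h: True, e: False}
  {e: False, h: False}
  {e: True, h: True}


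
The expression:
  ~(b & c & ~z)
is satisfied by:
  {z: True, c: False, b: False}
  {c: False, b: False, z: False}
  {b: True, z: True, c: False}
  {b: True, c: False, z: False}
  {z: True, c: True, b: False}
  {c: True, z: False, b: False}
  {b: True, c: True, z: True}


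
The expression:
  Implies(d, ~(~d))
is always true.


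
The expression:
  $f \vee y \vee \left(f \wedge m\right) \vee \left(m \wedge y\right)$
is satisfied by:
  {y: True, f: True}
  {y: True, f: False}
  {f: True, y: False}


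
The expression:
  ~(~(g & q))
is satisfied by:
  {g: True, q: True}


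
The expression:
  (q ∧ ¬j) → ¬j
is always true.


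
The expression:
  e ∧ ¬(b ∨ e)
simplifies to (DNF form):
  False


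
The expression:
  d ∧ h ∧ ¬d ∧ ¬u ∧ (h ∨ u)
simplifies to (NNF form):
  False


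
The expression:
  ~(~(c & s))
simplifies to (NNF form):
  c & s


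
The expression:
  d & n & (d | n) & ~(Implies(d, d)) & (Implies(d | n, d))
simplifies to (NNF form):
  False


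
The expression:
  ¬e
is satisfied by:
  {e: False}


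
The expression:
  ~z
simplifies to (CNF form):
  ~z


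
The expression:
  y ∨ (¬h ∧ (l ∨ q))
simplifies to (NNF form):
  y ∨ (l ∧ ¬h) ∨ (q ∧ ¬h)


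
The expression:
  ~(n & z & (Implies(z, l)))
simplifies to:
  ~l | ~n | ~z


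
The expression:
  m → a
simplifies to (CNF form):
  a ∨ ¬m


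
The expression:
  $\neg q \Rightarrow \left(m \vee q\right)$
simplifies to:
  $m \vee q$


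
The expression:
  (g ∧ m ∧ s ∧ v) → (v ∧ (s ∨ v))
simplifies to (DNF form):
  True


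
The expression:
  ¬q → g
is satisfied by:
  {q: True, g: True}
  {q: True, g: False}
  {g: True, q: False}


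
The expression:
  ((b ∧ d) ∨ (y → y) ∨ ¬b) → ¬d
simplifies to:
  ¬d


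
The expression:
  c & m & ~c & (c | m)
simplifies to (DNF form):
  False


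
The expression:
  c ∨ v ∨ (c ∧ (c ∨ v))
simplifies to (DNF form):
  c ∨ v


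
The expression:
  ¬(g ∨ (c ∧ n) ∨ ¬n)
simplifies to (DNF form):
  n ∧ ¬c ∧ ¬g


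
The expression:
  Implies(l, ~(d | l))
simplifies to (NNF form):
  ~l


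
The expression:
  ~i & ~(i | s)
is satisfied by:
  {i: False, s: False}


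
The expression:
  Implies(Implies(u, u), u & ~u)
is never true.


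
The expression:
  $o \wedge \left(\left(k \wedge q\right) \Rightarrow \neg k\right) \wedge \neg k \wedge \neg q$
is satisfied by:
  {o: True, q: False, k: False}


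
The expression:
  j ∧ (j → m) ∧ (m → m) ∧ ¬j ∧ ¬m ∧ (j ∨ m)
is never true.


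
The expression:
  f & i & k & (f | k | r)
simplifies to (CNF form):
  f & i & k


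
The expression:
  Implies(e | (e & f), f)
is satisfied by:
  {f: True, e: False}
  {e: False, f: False}
  {e: True, f: True}


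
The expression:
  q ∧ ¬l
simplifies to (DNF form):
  q ∧ ¬l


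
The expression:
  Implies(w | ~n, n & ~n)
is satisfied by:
  {n: True, w: False}


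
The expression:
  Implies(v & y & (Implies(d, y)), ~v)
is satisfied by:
  {v: False, y: False}
  {y: True, v: False}
  {v: True, y: False}


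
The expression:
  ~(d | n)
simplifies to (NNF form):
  ~d & ~n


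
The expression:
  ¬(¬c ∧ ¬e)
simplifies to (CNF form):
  c ∨ e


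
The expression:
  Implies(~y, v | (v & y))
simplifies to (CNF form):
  v | y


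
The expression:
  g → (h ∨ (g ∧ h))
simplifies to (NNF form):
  h ∨ ¬g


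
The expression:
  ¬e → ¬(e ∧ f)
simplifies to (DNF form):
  True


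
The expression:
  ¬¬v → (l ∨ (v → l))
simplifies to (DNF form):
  l ∨ ¬v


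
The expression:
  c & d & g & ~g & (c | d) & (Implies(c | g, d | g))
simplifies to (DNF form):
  False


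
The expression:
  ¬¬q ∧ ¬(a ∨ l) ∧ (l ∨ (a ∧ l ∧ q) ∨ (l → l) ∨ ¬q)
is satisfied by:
  {q: True, l: False, a: False}


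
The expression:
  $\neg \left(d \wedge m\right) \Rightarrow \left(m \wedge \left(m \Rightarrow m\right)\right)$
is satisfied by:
  {m: True}


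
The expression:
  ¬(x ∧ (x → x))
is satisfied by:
  {x: False}


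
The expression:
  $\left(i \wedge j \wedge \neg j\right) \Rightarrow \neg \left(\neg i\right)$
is always true.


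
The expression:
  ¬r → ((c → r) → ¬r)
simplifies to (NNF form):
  True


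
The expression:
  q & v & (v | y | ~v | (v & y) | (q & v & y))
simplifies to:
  q & v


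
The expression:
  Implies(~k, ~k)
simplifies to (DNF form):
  True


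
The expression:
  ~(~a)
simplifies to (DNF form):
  a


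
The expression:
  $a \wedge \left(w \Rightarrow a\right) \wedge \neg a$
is never true.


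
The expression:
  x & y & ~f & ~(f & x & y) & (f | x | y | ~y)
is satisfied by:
  {x: True, y: True, f: False}


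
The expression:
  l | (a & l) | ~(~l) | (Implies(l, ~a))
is always true.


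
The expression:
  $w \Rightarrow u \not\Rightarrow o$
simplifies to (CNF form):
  $\left(u \vee \neg w\right) \wedge \left(\neg o \vee \neg w\right)$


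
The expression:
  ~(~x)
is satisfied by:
  {x: True}


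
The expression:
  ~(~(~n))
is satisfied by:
  {n: False}


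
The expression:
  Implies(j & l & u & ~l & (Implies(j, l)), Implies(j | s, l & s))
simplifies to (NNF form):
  True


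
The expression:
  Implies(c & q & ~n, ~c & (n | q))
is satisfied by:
  {n: True, c: False, q: False}
  {c: False, q: False, n: False}
  {n: True, q: True, c: False}
  {q: True, c: False, n: False}
  {n: True, c: True, q: False}
  {c: True, n: False, q: False}
  {n: True, q: True, c: True}


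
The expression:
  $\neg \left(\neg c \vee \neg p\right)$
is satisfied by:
  {c: True, p: True}


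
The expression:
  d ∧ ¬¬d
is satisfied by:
  {d: True}


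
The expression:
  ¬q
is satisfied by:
  {q: False}


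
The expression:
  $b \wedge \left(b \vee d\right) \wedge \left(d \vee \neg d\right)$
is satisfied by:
  {b: True}


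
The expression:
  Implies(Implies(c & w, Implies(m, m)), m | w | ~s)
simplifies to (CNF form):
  m | w | ~s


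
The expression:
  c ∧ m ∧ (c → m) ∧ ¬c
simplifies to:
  False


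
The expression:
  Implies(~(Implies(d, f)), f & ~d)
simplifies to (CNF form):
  f | ~d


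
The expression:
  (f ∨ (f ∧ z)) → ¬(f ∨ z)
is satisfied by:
  {f: False}


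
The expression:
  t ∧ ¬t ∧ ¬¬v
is never true.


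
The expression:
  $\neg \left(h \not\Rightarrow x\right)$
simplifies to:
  $x \vee \neg h$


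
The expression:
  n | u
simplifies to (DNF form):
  n | u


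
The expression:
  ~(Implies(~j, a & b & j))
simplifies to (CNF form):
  ~j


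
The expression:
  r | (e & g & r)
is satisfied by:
  {r: True}


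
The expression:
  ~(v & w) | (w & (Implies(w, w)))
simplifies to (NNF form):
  True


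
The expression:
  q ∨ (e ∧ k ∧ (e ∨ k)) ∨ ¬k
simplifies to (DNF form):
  e ∨ q ∨ ¬k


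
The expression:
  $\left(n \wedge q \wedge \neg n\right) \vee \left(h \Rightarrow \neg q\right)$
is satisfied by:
  {h: False, q: False}
  {q: True, h: False}
  {h: True, q: False}


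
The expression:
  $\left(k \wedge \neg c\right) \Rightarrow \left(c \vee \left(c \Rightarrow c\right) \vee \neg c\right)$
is always true.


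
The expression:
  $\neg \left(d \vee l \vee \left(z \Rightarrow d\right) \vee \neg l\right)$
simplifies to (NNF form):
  $\text{False}$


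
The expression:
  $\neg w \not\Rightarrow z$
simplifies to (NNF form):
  $\neg w \wedge \neg z$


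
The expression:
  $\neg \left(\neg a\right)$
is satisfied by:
  {a: True}


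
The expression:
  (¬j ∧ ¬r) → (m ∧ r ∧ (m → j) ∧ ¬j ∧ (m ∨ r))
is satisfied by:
  {r: True, j: True}
  {r: True, j: False}
  {j: True, r: False}


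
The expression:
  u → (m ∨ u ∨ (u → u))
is always true.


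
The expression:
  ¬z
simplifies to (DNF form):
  ¬z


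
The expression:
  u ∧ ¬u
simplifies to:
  False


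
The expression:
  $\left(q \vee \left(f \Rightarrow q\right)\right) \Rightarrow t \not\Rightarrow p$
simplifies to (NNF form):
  $\left(f \vee t\right) \wedge \left(f \vee \neg p\right) \wedge \left(t \vee \neg q\right) \wedge \left(\neg p \vee \neg q\right)$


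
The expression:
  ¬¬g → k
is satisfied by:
  {k: True, g: False}
  {g: False, k: False}
  {g: True, k: True}


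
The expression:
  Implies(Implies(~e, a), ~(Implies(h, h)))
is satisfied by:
  {e: False, a: False}


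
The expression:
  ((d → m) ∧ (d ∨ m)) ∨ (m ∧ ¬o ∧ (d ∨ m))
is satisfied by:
  {m: True}


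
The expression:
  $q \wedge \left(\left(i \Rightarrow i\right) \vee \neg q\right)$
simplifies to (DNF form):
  $q$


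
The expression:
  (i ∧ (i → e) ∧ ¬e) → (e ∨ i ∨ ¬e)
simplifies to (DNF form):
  True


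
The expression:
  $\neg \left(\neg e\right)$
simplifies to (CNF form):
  $e$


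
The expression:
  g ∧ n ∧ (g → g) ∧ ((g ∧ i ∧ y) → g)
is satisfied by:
  {g: True, n: True}


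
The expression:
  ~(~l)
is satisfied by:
  {l: True}


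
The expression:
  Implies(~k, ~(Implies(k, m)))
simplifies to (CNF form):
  k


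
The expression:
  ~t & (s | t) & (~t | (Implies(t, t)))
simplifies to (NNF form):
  s & ~t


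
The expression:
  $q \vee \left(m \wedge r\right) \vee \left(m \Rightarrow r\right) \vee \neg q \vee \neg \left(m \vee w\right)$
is always true.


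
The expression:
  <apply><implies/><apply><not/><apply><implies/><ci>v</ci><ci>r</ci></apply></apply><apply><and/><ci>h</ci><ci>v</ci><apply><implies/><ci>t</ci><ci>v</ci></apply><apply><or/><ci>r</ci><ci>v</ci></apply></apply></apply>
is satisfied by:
  {r: True, h: True, v: False}
  {r: True, v: False, h: False}
  {h: True, v: False, r: False}
  {h: False, v: False, r: False}
  {r: True, h: True, v: True}
  {r: True, v: True, h: False}
  {h: True, v: True, r: False}


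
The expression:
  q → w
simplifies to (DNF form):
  w ∨ ¬q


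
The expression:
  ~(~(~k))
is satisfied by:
  {k: False}


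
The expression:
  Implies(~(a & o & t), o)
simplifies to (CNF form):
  o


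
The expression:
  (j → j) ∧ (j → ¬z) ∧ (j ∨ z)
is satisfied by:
  {j: True, z: False}
  {z: True, j: False}


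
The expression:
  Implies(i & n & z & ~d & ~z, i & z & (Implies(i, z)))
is always true.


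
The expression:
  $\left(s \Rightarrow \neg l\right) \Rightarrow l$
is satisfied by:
  {l: True}


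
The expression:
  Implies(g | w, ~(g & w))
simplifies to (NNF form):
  ~g | ~w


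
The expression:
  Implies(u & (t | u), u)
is always true.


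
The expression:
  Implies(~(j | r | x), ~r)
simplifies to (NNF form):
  True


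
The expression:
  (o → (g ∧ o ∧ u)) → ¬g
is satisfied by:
  {o: True, u: False, g: False}
  {u: False, g: False, o: False}
  {o: True, u: True, g: False}
  {u: True, o: False, g: False}
  {g: True, o: True, u: False}


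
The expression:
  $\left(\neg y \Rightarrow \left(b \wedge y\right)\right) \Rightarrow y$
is always true.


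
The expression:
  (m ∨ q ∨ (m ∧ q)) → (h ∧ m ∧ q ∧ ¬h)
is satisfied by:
  {q: False, m: False}


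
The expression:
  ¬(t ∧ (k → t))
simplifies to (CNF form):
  ¬t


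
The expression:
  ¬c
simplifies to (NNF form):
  ¬c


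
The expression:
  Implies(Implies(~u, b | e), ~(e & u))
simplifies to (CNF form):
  ~e | ~u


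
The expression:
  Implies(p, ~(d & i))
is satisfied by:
  {p: False, d: False, i: False}
  {i: True, p: False, d: False}
  {d: True, p: False, i: False}
  {i: True, d: True, p: False}
  {p: True, i: False, d: False}
  {i: True, p: True, d: False}
  {d: True, p: True, i: False}


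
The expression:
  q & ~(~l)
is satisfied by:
  {q: True, l: True}


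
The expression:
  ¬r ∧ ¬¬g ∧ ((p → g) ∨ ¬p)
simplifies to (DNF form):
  g ∧ ¬r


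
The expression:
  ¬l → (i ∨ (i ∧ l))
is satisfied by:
  {i: True, l: True}
  {i: True, l: False}
  {l: True, i: False}


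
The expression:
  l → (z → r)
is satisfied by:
  {r: True, l: False, z: False}
  {l: False, z: False, r: False}
  {r: True, z: True, l: False}
  {z: True, l: False, r: False}
  {r: True, l: True, z: False}
  {l: True, r: False, z: False}
  {r: True, z: True, l: True}


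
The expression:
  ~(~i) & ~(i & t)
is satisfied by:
  {i: True, t: False}


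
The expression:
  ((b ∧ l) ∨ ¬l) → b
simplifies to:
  b ∨ l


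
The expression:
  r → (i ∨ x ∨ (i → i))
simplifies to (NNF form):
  True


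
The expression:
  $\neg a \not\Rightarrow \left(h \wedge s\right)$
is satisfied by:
  {s: False, a: False, h: False}
  {h: True, s: False, a: False}
  {s: True, h: False, a: False}


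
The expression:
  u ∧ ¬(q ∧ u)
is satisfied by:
  {u: True, q: False}


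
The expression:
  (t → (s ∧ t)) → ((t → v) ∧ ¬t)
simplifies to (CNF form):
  ¬s ∨ ¬t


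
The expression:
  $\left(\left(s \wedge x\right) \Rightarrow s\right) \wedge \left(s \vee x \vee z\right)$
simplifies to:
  $s \vee x \vee z$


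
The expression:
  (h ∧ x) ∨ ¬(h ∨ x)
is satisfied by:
  {x: False, h: False}
  {h: True, x: True}


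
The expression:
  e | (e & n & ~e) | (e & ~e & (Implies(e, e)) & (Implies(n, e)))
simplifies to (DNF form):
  e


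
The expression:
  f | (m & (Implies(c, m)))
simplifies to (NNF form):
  f | m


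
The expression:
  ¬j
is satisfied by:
  {j: False}


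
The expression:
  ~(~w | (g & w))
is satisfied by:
  {w: True, g: False}


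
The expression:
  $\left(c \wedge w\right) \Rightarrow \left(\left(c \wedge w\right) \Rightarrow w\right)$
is always true.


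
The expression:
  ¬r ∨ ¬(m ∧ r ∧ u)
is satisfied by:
  {u: False, m: False, r: False}
  {r: True, u: False, m: False}
  {m: True, u: False, r: False}
  {r: True, m: True, u: False}
  {u: True, r: False, m: False}
  {r: True, u: True, m: False}
  {m: True, u: True, r: False}


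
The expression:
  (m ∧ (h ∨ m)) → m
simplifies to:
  True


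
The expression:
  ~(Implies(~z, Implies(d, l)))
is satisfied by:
  {d: True, z: False, l: False}


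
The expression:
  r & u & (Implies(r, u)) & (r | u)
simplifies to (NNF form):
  r & u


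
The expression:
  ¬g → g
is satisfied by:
  {g: True}


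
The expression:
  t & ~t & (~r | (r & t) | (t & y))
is never true.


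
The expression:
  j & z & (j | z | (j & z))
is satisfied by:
  {z: True, j: True}


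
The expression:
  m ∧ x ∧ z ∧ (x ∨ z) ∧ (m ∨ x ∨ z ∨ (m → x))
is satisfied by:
  {z: True, m: True, x: True}


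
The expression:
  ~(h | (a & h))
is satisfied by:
  {h: False}


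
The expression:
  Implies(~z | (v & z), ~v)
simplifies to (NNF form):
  ~v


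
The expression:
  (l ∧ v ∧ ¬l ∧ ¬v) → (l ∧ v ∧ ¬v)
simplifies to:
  True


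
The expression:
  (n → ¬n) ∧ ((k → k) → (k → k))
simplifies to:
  ¬n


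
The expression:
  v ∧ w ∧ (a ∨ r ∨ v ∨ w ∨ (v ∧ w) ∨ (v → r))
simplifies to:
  v ∧ w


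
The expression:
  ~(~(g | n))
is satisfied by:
  {n: True, g: True}
  {n: True, g: False}
  {g: True, n: False}


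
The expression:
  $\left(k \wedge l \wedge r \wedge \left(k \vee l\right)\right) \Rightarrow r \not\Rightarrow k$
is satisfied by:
  {l: False, k: False, r: False}
  {r: True, l: False, k: False}
  {k: True, l: False, r: False}
  {r: True, k: True, l: False}
  {l: True, r: False, k: False}
  {r: True, l: True, k: False}
  {k: True, l: True, r: False}


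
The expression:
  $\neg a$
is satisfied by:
  {a: False}


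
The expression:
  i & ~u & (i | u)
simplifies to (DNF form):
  i & ~u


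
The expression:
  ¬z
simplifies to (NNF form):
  ¬z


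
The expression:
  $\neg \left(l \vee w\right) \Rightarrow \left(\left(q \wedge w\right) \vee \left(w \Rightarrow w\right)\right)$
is always true.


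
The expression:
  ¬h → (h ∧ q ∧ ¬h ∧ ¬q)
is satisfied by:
  {h: True}


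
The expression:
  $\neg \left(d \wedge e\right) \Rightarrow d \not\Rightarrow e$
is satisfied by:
  {d: True}


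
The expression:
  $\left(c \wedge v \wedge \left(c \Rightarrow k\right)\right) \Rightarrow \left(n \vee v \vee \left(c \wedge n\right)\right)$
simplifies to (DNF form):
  $\text{True}$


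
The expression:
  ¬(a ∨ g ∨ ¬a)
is never true.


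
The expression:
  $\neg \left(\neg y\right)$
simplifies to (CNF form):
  $y$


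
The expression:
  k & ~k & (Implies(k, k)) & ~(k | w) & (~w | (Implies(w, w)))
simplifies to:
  False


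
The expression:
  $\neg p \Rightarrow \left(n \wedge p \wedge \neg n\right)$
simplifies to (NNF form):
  $p$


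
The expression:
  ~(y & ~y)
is always true.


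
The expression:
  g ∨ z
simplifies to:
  g ∨ z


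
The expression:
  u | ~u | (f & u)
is always true.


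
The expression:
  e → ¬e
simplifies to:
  ¬e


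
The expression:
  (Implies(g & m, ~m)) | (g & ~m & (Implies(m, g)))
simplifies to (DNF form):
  ~g | ~m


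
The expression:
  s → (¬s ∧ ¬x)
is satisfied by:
  {s: False}


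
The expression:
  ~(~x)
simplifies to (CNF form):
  x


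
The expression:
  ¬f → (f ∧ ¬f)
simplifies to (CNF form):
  f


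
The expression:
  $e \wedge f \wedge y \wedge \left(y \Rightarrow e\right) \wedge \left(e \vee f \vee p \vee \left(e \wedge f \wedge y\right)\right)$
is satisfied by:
  {f: True, e: True, y: True}


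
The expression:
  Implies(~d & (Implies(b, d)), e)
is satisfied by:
  {b: True, d: True, e: True}
  {b: True, d: True, e: False}
  {b: True, e: True, d: False}
  {b: True, e: False, d: False}
  {d: True, e: True, b: False}
  {d: True, e: False, b: False}
  {e: True, d: False, b: False}


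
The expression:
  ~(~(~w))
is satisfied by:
  {w: False}


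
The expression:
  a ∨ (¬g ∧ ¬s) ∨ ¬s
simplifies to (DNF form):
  a ∨ ¬s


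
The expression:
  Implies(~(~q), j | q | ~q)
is always true.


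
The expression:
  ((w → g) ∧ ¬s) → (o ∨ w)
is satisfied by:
  {s: True, o: True, w: True}
  {s: True, o: True, w: False}
  {s: True, w: True, o: False}
  {s: True, w: False, o: False}
  {o: True, w: True, s: False}
  {o: True, w: False, s: False}
  {w: True, o: False, s: False}


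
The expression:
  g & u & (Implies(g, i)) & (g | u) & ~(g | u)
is never true.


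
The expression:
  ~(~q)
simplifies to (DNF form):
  q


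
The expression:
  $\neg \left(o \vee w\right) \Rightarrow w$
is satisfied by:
  {o: True, w: True}
  {o: True, w: False}
  {w: True, o: False}


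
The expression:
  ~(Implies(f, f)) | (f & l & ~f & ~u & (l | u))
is never true.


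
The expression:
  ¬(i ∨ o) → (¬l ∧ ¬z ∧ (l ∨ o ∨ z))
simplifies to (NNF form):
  i ∨ o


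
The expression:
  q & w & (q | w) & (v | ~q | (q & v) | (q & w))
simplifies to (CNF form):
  q & w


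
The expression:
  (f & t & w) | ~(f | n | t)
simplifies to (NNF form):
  (f | ~n) & (f | ~t) & (t | ~f) & (w | ~t)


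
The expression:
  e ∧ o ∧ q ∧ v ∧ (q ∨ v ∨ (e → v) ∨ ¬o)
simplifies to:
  e ∧ o ∧ q ∧ v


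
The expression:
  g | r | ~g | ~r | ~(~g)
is always true.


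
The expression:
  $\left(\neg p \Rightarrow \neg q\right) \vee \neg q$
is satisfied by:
  {p: True, q: False}
  {q: False, p: False}
  {q: True, p: True}


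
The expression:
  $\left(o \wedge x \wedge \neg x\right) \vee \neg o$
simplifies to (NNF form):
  $\neg o$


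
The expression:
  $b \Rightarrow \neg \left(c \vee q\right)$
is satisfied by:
  {q: False, b: False, c: False}
  {c: True, q: False, b: False}
  {q: True, c: False, b: False}
  {c: True, q: True, b: False}
  {b: True, c: False, q: False}


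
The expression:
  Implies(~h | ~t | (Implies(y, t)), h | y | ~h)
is always true.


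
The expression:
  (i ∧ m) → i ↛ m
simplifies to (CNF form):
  ¬i ∨ ¬m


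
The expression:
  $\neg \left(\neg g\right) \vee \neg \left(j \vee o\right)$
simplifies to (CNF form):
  $\left(g \vee \neg j\right) \wedge \left(g \vee \neg o\right)$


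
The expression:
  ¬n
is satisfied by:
  {n: False}


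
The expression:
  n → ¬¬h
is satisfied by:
  {h: True, n: False}
  {n: False, h: False}
  {n: True, h: True}


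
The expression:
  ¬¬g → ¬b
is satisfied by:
  {g: False, b: False}
  {b: True, g: False}
  {g: True, b: False}


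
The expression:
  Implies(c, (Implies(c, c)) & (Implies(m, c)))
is always true.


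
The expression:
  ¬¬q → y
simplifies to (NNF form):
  y ∨ ¬q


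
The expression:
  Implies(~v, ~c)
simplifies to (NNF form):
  v | ~c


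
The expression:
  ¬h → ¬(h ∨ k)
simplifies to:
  h ∨ ¬k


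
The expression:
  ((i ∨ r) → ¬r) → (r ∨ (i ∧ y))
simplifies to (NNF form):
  r ∨ (i ∧ y)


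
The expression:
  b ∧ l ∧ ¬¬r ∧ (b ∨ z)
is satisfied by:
  {r: True, b: True, l: True}


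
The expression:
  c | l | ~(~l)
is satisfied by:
  {c: True, l: True}
  {c: True, l: False}
  {l: True, c: False}


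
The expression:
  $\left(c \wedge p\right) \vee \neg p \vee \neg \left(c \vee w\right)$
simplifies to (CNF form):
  $c \vee \neg p \vee \neg w$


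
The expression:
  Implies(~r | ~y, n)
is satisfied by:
  {n: True, y: True, r: True}
  {n: True, y: True, r: False}
  {n: True, r: True, y: False}
  {n: True, r: False, y: False}
  {y: True, r: True, n: False}


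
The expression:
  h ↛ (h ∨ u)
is never true.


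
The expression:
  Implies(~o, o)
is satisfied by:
  {o: True}


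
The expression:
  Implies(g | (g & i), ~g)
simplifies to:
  ~g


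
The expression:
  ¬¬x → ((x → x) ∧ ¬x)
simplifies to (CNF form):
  ¬x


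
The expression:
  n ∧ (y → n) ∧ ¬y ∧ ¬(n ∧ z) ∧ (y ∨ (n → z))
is never true.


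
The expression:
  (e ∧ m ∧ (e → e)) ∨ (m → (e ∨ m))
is always true.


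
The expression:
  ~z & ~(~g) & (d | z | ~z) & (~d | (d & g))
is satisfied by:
  {g: True, z: False}


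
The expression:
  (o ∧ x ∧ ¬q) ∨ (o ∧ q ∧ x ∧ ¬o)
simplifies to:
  o ∧ x ∧ ¬q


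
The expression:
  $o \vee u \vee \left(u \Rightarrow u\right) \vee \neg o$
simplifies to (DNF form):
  $\text{True}$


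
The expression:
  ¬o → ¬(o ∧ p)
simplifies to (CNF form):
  True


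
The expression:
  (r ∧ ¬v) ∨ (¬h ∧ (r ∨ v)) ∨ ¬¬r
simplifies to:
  r ∨ (v ∧ ¬h)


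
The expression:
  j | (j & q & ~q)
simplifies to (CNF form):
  j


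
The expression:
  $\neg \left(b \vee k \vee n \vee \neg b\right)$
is never true.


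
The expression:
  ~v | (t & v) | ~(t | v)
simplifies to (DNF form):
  t | ~v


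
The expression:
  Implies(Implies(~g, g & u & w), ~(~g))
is always true.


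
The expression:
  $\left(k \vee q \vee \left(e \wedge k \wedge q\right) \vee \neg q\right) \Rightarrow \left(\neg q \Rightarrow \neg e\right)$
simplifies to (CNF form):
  $q \vee \neg e$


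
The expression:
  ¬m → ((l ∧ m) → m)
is always true.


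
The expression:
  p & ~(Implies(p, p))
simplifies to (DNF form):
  False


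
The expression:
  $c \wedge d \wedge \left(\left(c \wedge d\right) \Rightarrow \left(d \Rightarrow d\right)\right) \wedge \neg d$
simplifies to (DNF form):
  $\text{False}$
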